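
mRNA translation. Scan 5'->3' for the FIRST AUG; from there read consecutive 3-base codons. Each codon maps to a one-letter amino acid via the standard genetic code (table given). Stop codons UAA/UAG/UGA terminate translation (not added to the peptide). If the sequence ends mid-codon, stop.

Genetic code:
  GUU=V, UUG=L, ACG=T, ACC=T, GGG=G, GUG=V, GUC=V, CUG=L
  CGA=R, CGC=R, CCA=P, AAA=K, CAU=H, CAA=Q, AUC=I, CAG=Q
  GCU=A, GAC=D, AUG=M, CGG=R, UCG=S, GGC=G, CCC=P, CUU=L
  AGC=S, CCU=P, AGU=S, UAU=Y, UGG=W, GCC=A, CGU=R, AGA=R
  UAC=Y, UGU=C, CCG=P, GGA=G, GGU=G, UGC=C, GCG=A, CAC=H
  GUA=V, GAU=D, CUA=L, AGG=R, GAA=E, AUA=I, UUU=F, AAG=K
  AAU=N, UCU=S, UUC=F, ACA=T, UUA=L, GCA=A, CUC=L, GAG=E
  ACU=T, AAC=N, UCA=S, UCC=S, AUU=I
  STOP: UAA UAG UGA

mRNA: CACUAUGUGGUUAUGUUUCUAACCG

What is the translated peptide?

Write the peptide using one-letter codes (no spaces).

start AUG at pos 4
pos 4: AUG -> M; peptide=M
pos 7: UGG -> W; peptide=MW
pos 10: UUA -> L; peptide=MWL
pos 13: UGU -> C; peptide=MWLC
pos 16: UUC -> F; peptide=MWLCF
pos 19: UAA -> STOP

Answer: MWLCF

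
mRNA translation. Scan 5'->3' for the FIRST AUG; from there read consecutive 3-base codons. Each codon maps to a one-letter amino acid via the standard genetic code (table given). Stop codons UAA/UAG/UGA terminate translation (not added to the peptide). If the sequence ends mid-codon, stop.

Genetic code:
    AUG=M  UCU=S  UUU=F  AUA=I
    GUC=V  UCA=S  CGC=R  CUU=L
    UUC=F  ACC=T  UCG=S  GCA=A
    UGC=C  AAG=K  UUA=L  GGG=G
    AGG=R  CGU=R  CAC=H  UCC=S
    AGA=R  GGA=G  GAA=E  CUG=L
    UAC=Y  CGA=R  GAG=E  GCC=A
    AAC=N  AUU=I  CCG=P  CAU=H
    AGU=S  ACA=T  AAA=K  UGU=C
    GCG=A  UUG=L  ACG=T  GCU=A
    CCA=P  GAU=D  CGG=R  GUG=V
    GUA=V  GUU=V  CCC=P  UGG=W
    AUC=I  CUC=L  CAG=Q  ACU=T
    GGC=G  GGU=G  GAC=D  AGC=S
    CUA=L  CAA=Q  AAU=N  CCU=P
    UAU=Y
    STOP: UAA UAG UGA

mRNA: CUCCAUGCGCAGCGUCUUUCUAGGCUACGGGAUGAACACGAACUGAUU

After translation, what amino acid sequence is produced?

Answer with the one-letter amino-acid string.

start AUG at pos 4
pos 4: AUG -> M; peptide=M
pos 7: CGC -> R; peptide=MR
pos 10: AGC -> S; peptide=MRS
pos 13: GUC -> V; peptide=MRSV
pos 16: UUU -> F; peptide=MRSVF
pos 19: CUA -> L; peptide=MRSVFL
pos 22: GGC -> G; peptide=MRSVFLG
pos 25: UAC -> Y; peptide=MRSVFLGY
pos 28: GGG -> G; peptide=MRSVFLGYG
pos 31: AUG -> M; peptide=MRSVFLGYGM
pos 34: AAC -> N; peptide=MRSVFLGYGMN
pos 37: ACG -> T; peptide=MRSVFLGYGMNT
pos 40: AAC -> N; peptide=MRSVFLGYGMNTN
pos 43: UGA -> STOP

Answer: MRSVFLGYGMNTN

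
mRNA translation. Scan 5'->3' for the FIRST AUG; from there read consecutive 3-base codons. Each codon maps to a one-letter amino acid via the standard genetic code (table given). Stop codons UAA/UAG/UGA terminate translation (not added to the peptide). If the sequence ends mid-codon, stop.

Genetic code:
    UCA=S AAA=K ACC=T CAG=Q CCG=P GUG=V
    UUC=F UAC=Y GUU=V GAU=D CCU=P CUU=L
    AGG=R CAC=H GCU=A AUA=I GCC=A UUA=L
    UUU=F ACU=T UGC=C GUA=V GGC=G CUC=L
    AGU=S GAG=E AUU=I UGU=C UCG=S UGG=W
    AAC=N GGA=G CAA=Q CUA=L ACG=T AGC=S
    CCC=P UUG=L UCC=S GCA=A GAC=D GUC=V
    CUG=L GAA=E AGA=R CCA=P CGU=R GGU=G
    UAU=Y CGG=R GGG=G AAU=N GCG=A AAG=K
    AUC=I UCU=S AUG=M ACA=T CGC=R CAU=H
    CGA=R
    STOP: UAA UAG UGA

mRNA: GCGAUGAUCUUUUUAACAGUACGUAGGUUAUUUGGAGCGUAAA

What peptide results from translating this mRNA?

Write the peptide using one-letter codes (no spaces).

start AUG at pos 3
pos 3: AUG -> M; peptide=M
pos 6: AUC -> I; peptide=MI
pos 9: UUU -> F; peptide=MIF
pos 12: UUA -> L; peptide=MIFL
pos 15: ACA -> T; peptide=MIFLT
pos 18: GUA -> V; peptide=MIFLTV
pos 21: CGU -> R; peptide=MIFLTVR
pos 24: AGG -> R; peptide=MIFLTVRR
pos 27: UUA -> L; peptide=MIFLTVRRL
pos 30: UUU -> F; peptide=MIFLTVRRLF
pos 33: GGA -> G; peptide=MIFLTVRRLFG
pos 36: GCG -> A; peptide=MIFLTVRRLFGA
pos 39: UAA -> STOP

Answer: MIFLTVRRLFGA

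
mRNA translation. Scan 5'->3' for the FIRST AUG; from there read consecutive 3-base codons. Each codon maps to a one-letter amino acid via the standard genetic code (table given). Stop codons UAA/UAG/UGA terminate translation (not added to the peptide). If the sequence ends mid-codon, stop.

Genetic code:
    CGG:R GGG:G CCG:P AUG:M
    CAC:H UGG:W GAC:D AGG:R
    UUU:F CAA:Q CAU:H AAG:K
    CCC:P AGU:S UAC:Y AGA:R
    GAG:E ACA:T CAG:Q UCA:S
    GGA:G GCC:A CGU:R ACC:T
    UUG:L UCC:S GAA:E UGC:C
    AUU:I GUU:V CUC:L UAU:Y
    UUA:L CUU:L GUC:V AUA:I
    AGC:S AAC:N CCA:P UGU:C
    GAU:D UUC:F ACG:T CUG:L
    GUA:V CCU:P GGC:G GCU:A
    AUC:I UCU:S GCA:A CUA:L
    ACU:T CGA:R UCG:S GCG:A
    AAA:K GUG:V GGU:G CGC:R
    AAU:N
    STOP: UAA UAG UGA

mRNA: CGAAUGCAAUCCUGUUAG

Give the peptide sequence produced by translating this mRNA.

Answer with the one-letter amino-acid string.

Answer: MQSC

Derivation:
start AUG at pos 3
pos 3: AUG -> M; peptide=M
pos 6: CAA -> Q; peptide=MQ
pos 9: UCC -> S; peptide=MQS
pos 12: UGU -> C; peptide=MQSC
pos 15: UAG -> STOP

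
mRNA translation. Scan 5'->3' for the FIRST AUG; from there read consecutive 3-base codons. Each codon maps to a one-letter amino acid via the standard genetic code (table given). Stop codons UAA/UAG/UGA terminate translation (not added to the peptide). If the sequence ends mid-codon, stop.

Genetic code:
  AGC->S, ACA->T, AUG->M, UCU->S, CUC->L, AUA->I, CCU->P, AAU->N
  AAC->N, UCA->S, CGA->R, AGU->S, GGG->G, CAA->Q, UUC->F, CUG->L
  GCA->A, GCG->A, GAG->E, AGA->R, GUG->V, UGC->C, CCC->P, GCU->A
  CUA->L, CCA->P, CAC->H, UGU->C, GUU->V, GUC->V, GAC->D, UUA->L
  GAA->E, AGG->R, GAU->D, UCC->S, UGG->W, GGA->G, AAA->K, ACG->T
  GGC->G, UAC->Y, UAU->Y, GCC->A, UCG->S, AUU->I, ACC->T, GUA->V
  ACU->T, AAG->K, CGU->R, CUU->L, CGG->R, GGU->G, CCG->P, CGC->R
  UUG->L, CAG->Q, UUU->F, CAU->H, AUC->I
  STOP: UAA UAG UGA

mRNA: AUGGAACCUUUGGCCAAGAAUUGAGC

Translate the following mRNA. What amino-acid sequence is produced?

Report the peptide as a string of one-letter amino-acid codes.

Answer: MEPLAKN

Derivation:
start AUG at pos 0
pos 0: AUG -> M; peptide=M
pos 3: GAA -> E; peptide=ME
pos 6: CCU -> P; peptide=MEP
pos 9: UUG -> L; peptide=MEPL
pos 12: GCC -> A; peptide=MEPLA
pos 15: AAG -> K; peptide=MEPLAK
pos 18: AAU -> N; peptide=MEPLAKN
pos 21: UGA -> STOP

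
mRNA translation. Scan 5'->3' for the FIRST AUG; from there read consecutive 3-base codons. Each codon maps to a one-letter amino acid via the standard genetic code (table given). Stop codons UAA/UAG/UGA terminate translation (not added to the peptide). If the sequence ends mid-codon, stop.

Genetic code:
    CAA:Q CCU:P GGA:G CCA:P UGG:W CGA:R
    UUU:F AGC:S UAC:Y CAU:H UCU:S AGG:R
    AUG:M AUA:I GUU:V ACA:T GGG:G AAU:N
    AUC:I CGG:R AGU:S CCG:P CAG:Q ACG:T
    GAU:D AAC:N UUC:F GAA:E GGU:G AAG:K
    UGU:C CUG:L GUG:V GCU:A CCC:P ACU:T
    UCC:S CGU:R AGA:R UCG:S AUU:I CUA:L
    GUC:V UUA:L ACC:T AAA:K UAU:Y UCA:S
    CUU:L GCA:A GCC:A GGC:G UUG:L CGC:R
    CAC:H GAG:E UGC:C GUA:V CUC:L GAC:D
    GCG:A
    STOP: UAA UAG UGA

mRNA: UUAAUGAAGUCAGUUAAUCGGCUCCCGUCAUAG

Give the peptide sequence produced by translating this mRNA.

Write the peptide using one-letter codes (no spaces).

start AUG at pos 3
pos 3: AUG -> M; peptide=M
pos 6: AAG -> K; peptide=MK
pos 9: UCA -> S; peptide=MKS
pos 12: GUU -> V; peptide=MKSV
pos 15: AAU -> N; peptide=MKSVN
pos 18: CGG -> R; peptide=MKSVNR
pos 21: CUC -> L; peptide=MKSVNRL
pos 24: CCG -> P; peptide=MKSVNRLP
pos 27: UCA -> S; peptide=MKSVNRLPS
pos 30: UAG -> STOP

Answer: MKSVNRLPS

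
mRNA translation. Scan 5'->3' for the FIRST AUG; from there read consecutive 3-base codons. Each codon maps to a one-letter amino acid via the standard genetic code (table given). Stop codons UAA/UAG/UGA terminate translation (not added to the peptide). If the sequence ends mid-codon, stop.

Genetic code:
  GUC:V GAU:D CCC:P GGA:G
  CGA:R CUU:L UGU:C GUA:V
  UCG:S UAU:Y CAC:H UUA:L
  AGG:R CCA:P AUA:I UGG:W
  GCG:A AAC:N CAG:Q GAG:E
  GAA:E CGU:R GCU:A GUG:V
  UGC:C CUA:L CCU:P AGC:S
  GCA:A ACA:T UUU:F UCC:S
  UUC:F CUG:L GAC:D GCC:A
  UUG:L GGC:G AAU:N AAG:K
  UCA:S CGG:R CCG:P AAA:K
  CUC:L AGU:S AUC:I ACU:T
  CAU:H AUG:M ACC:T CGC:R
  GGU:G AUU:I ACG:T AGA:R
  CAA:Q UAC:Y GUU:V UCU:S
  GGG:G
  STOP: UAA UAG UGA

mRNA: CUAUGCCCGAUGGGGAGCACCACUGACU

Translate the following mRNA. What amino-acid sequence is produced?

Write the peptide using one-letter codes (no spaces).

Answer: MPDGEHH

Derivation:
start AUG at pos 2
pos 2: AUG -> M; peptide=M
pos 5: CCC -> P; peptide=MP
pos 8: GAU -> D; peptide=MPD
pos 11: GGG -> G; peptide=MPDG
pos 14: GAG -> E; peptide=MPDGE
pos 17: CAC -> H; peptide=MPDGEH
pos 20: CAC -> H; peptide=MPDGEHH
pos 23: UGA -> STOP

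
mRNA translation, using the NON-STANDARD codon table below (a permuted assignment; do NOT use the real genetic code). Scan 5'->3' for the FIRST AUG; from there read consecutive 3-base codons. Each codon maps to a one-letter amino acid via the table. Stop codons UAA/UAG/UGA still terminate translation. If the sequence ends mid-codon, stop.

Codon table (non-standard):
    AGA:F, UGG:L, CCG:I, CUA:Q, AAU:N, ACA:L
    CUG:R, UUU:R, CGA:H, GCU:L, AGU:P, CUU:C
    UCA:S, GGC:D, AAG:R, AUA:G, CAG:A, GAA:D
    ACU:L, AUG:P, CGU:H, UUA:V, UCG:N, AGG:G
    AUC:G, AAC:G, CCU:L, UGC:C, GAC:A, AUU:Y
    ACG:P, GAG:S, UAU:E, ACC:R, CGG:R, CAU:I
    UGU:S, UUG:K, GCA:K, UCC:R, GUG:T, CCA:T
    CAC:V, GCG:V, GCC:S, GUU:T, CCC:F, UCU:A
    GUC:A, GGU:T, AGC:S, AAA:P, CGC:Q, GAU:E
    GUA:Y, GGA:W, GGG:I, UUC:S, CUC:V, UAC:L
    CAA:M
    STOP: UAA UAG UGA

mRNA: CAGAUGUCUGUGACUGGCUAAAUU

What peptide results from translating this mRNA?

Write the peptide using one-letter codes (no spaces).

start AUG at pos 3
pos 3: AUG -> P; peptide=P
pos 6: UCU -> A; peptide=PA
pos 9: GUG -> T; peptide=PAT
pos 12: ACU -> L; peptide=PATL
pos 15: GGC -> D; peptide=PATLD
pos 18: UAA -> STOP

Answer: PATLD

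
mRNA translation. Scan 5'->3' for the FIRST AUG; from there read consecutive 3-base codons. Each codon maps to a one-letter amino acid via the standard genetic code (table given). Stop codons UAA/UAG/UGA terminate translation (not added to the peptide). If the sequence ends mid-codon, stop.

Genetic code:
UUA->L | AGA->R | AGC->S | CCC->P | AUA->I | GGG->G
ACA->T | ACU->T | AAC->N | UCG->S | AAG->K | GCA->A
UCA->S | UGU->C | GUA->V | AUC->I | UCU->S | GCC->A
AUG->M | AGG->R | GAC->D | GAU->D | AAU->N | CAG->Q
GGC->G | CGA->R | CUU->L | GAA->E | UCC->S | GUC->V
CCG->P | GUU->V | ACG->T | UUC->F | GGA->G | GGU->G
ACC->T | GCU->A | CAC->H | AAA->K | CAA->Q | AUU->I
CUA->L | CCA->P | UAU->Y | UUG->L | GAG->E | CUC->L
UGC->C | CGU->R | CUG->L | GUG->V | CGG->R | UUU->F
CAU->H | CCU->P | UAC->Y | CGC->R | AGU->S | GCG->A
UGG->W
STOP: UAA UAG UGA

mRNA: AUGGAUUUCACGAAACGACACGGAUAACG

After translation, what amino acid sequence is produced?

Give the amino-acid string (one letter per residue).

start AUG at pos 0
pos 0: AUG -> M; peptide=M
pos 3: GAU -> D; peptide=MD
pos 6: UUC -> F; peptide=MDF
pos 9: ACG -> T; peptide=MDFT
pos 12: AAA -> K; peptide=MDFTK
pos 15: CGA -> R; peptide=MDFTKR
pos 18: CAC -> H; peptide=MDFTKRH
pos 21: GGA -> G; peptide=MDFTKRHG
pos 24: UAA -> STOP

Answer: MDFTKRHG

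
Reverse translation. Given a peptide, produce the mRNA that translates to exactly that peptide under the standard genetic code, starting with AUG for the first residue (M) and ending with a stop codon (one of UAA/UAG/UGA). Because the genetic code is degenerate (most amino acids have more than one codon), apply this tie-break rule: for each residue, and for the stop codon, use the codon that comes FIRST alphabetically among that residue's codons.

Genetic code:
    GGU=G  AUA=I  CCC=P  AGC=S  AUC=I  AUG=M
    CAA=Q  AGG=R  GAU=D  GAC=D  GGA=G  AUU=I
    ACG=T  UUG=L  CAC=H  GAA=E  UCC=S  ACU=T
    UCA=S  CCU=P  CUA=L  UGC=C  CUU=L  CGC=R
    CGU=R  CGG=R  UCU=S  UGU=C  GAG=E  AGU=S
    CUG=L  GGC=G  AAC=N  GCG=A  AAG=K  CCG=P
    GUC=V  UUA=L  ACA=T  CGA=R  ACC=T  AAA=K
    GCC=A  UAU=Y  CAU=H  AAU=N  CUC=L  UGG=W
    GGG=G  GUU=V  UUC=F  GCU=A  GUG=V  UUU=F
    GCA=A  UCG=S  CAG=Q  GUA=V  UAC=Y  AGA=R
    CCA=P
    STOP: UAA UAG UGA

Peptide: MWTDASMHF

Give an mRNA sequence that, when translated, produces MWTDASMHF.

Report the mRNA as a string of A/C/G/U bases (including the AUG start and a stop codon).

residue 1: M -> AUG (start codon)
residue 2: W -> UGG (only codon)
residue 3: T codons sorted = ACA,ACC,ACG,ACU -> pick first = ACA
residue 4: D codons sorted = GAC,GAU -> pick first = GAC
residue 5: A codons sorted = GCA,GCC,GCG,GCU -> pick first = GCA
residue 6: S codons sorted = AGC,AGU,UCA,UCC,UCG,UCU -> pick first = AGC
residue 7: M -> AUG (only codon)
residue 8: H codons sorted = CAC,CAU -> pick first = CAC
residue 9: F codons sorted = UUC,UUU -> pick first = UUC
terminator: stop codons sorted = UAA,UAG,UGA -> pick first = UAA

Answer: mRNA: AUGUGGACAGACGCAAGCAUGCACUUCUAA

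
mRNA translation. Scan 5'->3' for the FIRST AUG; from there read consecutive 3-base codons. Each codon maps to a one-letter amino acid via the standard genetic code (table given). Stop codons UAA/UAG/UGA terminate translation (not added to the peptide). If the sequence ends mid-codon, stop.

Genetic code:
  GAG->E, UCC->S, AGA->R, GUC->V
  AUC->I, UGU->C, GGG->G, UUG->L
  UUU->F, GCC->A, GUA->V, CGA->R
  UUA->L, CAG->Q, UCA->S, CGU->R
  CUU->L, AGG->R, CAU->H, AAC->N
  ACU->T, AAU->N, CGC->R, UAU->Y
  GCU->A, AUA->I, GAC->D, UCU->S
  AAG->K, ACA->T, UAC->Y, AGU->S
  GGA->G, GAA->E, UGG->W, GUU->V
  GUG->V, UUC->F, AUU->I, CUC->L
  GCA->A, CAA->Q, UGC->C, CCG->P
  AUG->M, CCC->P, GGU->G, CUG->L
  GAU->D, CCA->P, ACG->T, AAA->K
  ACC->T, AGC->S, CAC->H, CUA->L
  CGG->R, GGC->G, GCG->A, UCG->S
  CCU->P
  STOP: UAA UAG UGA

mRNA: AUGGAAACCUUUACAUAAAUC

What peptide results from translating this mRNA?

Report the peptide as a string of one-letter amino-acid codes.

Answer: METFT

Derivation:
start AUG at pos 0
pos 0: AUG -> M; peptide=M
pos 3: GAA -> E; peptide=ME
pos 6: ACC -> T; peptide=MET
pos 9: UUU -> F; peptide=METF
pos 12: ACA -> T; peptide=METFT
pos 15: UAA -> STOP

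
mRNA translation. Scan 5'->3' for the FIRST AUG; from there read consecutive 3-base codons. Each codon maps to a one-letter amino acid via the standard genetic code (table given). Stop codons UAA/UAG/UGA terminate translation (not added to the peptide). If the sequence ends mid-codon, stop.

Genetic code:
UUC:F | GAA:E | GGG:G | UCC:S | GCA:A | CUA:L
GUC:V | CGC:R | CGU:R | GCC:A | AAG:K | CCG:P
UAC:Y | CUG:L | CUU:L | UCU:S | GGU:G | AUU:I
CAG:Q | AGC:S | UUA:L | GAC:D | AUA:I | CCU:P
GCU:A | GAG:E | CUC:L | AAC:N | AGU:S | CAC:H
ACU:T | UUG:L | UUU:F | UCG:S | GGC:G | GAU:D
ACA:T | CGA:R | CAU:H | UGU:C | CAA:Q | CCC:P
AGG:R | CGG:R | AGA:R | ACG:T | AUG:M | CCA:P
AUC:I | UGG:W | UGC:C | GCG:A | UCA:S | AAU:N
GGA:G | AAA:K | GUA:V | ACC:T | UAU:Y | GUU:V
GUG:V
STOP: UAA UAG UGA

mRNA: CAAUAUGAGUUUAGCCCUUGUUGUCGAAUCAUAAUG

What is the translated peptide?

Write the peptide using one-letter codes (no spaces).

Answer: MSLALVVES

Derivation:
start AUG at pos 4
pos 4: AUG -> M; peptide=M
pos 7: AGU -> S; peptide=MS
pos 10: UUA -> L; peptide=MSL
pos 13: GCC -> A; peptide=MSLA
pos 16: CUU -> L; peptide=MSLAL
pos 19: GUU -> V; peptide=MSLALV
pos 22: GUC -> V; peptide=MSLALVV
pos 25: GAA -> E; peptide=MSLALVVE
pos 28: UCA -> S; peptide=MSLALVVES
pos 31: UAA -> STOP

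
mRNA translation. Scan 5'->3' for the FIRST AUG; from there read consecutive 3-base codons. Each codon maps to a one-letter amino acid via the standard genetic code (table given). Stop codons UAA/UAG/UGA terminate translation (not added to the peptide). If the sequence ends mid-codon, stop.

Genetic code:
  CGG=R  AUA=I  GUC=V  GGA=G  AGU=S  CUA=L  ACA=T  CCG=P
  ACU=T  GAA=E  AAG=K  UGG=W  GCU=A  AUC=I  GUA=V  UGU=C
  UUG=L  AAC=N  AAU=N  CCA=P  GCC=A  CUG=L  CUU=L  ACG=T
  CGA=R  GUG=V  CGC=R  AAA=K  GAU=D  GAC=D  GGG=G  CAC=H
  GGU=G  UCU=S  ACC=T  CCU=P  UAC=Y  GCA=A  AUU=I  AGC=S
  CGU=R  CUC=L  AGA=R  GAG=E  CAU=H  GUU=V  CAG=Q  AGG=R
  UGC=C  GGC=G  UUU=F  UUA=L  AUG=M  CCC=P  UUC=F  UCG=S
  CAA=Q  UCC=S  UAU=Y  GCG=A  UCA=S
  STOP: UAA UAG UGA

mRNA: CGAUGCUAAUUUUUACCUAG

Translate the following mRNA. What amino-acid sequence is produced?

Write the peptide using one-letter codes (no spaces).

Answer: MLIFT

Derivation:
start AUG at pos 2
pos 2: AUG -> M; peptide=M
pos 5: CUA -> L; peptide=ML
pos 8: AUU -> I; peptide=MLI
pos 11: UUU -> F; peptide=MLIF
pos 14: ACC -> T; peptide=MLIFT
pos 17: UAG -> STOP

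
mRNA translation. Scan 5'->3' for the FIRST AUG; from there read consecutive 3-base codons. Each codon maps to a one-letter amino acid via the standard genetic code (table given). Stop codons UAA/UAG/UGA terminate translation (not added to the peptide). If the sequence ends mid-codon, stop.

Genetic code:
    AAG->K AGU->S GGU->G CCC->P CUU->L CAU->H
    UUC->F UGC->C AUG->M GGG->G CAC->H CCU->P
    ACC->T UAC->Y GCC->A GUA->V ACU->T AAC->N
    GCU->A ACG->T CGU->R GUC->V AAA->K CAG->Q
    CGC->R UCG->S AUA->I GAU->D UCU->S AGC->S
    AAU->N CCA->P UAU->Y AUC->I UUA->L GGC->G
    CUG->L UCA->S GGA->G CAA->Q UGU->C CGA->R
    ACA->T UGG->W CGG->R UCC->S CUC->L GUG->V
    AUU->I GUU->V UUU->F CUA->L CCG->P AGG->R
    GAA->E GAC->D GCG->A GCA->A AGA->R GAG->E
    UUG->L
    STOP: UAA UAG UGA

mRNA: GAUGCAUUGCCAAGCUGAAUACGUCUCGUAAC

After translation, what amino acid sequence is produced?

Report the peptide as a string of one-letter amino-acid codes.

Answer: MHCQAEYVS

Derivation:
start AUG at pos 1
pos 1: AUG -> M; peptide=M
pos 4: CAU -> H; peptide=MH
pos 7: UGC -> C; peptide=MHC
pos 10: CAA -> Q; peptide=MHCQ
pos 13: GCU -> A; peptide=MHCQA
pos 16: GAA -> E; peptide=MHCQAE
pos 19: UAC -> Y; peptide=MHCQAEY
pos 22: GUC -> V; peptide=MHCQAEYV
pos 25: UCG -> S; peptide=MHCQAEYVS
pos 28: UAA -> STOP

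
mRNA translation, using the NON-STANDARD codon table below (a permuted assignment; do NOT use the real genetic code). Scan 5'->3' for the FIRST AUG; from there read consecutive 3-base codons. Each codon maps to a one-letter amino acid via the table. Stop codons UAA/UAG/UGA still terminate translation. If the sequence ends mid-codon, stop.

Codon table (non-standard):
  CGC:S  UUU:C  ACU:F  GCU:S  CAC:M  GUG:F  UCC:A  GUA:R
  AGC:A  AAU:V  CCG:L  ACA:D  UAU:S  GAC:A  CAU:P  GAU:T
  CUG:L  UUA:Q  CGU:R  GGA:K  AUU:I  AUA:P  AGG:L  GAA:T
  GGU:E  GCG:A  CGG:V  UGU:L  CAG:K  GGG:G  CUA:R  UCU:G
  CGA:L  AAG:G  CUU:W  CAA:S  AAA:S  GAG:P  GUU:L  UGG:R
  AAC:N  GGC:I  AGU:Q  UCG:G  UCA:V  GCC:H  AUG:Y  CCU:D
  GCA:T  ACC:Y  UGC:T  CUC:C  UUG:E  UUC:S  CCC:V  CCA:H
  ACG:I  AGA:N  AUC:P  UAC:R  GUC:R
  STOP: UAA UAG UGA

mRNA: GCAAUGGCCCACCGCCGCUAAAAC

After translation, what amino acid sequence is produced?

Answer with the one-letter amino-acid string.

Answer: YHMSS

Derivation:
start AUG at pos 3
pos 3: AUG -> Y; peptide=Y
pos 6: GCC -> H; peptide=YH
pos 9: CAC -> M; peptide=YHM
pos 12: CGC -> S; peptide=YHMS
pos 15: CGC -> S; peptide=YHMSS
pos 18: UAA -> STOP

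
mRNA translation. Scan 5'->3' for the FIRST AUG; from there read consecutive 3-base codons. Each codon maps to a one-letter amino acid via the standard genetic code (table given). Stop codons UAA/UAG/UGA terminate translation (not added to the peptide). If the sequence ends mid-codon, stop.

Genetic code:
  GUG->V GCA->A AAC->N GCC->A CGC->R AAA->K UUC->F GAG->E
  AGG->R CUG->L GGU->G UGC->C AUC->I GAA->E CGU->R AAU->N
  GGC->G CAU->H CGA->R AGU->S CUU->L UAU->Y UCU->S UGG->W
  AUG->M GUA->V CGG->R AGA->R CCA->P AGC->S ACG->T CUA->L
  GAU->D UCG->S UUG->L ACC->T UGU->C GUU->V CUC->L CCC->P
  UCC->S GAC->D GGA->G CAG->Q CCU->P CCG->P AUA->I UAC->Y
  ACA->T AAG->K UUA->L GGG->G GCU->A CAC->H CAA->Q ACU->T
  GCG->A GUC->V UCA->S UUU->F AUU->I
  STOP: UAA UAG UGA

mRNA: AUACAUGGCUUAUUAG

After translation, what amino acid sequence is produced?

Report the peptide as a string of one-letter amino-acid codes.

Answer: MAY

Derivation:
start AUG at pos 4
pos 4: AUG -> M; peptide=M
pos 7: GCU -> A; peptide=MA
pos 10: UAU -> Y; peptide=MAY
pos 13: UAG -> STOP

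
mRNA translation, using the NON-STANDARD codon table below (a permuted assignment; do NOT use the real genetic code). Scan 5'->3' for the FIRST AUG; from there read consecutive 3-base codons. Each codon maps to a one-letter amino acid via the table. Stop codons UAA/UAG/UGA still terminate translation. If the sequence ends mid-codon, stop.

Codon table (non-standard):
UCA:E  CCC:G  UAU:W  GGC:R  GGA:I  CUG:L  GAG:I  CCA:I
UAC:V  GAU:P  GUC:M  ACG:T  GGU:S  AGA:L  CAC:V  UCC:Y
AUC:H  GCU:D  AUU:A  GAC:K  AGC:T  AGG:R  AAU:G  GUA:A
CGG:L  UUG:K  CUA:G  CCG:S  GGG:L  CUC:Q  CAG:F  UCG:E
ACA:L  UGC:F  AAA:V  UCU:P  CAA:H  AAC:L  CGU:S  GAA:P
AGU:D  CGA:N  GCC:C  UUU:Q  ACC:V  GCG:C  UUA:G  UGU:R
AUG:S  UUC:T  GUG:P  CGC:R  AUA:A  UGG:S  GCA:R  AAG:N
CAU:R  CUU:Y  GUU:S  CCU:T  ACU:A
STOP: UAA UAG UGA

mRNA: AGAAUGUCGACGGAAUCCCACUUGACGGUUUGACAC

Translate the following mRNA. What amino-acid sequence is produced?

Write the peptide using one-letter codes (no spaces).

start AUG at pos 3
pos 3: AUG -> S; peptide=S
pos 6: UCG -> E; peptide=SE
pos 9: ACG -> T; peptide=SET
pos 12: GAA -> P; peptide=SETP
pos 15: UCC -> Y; peptide=SETPY
pos 18: CAC -> V; peptide=SETPYV
pos 21: UUG -> K; peptide=SETPYVK
pos 24: ACG -> T; peptide=SETPYVKT
pos 27: GUU -> S; peptide=SETPYVKTS
pos 30: UGA -> STOP

Answer: SETPYVKTS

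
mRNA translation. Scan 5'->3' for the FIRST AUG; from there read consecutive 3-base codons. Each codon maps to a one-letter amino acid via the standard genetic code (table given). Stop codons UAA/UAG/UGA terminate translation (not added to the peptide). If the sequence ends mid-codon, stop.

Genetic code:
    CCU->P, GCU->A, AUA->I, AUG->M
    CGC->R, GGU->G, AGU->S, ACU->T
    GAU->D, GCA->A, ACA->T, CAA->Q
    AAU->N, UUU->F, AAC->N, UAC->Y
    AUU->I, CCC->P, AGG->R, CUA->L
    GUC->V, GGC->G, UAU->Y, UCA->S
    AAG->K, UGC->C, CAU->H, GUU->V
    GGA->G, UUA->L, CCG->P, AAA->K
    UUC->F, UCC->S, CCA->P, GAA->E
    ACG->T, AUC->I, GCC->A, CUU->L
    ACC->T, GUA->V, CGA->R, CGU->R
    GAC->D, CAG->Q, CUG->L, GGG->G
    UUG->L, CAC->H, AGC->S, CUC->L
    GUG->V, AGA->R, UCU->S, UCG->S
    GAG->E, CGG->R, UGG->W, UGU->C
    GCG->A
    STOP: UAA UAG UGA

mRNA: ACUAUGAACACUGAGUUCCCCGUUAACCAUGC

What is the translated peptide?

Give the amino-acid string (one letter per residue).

start AUG at pos 3
pos 3: AUG -> M; peptide=M
pos 6: AAC -> N; peptide=MN
pos 9: ACU -> T; peptide=MNT
pos 12: GAG -> E; peptide=MNTE
pos 15: UUC -> F; peptide=MNTEF
pos 18: CCC -> P; peptide=MNTEFP
pos 21: GUU -> V; peptide=MNTEFPV
pos 24: AAC -> N; peptide=MNTEFPVN
pos 27: CAU -> H; peptide=MNTEFPVNH
pos 30: only 2 nt remain (<3), stop (end of mRNA)

Answer: MNTEFPVNH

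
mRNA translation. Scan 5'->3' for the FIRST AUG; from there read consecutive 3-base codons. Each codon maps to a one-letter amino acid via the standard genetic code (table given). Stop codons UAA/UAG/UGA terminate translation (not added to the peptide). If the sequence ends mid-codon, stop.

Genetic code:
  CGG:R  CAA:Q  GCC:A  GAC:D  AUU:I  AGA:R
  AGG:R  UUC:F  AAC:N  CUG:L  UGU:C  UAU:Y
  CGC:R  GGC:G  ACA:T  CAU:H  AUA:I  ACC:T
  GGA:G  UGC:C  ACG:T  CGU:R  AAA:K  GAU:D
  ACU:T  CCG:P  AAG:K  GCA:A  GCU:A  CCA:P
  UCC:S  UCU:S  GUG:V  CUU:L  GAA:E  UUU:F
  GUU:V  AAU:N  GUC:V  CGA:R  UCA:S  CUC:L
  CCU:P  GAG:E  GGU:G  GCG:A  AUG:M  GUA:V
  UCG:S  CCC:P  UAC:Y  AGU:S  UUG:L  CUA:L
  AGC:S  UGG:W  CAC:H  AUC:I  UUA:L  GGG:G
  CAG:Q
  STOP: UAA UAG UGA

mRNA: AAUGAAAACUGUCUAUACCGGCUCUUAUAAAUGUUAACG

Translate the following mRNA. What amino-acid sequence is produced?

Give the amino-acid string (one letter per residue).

start AUG at pos 1
pos 1: AUG -> M; peptide=M
pos 4: AAA -> K; peptide=MK
pos 7: ACU -> T; peptide=MKT
pos 10: GUC -> V; peptide=MKTV
pos 13: UAU -> Y; peptide=MKTVY
pos 16: ACC -> T; peptide=MKTVYT
pos 19: GGC -> G; peptide=MKTVYTG
pos 22: UCU -> S; peptide=MKTVYTGS
pos 25: UAU -> Y; peptide=MKTVYTGSY
pos 28: AAA -> K; peptide=MKTVYTGSYK
pos 31: UGU -> C; peptide=MKTVYTGSYKC
pos 34: UAA -> STOP

Answer: MKTVYTGSYKC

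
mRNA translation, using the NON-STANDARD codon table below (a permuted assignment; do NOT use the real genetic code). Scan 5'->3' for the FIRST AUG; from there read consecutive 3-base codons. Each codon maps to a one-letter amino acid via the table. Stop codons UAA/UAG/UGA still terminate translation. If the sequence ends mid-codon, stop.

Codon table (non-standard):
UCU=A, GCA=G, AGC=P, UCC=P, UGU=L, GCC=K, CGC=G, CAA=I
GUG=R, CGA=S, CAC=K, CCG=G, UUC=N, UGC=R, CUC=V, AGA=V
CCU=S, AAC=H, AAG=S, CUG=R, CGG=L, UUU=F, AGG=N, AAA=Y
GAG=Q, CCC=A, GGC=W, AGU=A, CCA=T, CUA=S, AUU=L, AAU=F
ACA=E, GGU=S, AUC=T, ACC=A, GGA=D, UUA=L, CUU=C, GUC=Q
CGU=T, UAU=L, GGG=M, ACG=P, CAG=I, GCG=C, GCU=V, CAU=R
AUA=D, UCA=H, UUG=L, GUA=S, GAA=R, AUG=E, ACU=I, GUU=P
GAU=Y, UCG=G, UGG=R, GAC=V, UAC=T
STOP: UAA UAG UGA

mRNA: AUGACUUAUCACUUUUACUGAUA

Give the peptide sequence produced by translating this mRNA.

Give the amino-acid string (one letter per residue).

Answer: EILKFT

Derivation:
start AUG at pos 0
pos 0: AUG -> E; peptide=E
pos 3: ACU -> I; peptide=EI
pos 6: UAU -> L; peptide=EIL
pos 9: CAC -> K; peptide=EILK
pos 12: UUU -> F; peptide=EILKF
pos 15: UAC -> T; peptide=EILKFT
pos 18: UGA -> STOP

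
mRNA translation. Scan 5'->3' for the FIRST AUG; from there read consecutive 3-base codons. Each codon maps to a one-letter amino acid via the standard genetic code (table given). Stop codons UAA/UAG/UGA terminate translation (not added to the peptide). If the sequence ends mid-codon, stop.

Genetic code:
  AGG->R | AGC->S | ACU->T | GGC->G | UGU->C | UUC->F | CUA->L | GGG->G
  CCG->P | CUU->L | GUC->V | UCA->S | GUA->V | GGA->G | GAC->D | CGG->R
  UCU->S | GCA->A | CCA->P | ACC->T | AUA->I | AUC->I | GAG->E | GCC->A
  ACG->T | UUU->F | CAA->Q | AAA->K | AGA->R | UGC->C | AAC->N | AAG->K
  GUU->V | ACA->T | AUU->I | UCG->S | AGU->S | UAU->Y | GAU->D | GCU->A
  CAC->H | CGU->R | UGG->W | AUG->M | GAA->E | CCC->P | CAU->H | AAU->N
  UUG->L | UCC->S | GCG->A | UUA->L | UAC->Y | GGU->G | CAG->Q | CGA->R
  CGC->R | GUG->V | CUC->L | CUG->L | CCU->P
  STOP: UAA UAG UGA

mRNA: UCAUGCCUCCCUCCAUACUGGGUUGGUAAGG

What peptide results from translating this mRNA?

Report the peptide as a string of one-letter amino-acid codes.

Answer: MPPSILGW

Derivation:
start AUG at pos 2
pos 2: AUG -> M; peptide=M
pos 5: CCU -> P; peptide=MP
pos 8: CCC -> P; peptide=MPP
pos 11: UCC -> S; peptide=MPPS
pos 14: AUA -> I; peptide=MPPSI
pos 17: CUG -> L; peptide=MPPSIL
pos 20: GGU -> G; peptide=MPPSILG
pos 23: UGG -> W; peptide=MPPSILGW
pos 26: UAA -> STOP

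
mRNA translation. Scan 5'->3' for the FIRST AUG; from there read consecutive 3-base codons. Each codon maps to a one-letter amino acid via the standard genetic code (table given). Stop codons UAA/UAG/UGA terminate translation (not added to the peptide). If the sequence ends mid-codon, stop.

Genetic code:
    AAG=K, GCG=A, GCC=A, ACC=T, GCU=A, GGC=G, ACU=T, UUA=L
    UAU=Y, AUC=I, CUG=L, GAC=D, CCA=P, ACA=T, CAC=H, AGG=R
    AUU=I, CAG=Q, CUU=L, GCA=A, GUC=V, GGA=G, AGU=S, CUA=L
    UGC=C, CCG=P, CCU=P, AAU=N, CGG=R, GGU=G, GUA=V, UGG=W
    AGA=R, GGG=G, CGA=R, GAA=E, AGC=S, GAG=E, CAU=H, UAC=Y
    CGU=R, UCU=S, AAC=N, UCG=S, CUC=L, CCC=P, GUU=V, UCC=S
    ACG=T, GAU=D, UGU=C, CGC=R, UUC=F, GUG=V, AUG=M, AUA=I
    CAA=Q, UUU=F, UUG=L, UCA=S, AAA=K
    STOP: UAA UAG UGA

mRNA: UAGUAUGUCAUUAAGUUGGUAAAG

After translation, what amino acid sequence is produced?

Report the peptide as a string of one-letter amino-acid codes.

Answer: MSLSW

Derivation:
start AUG at pos 4
pos 4: AUG -> M; peptide=M
pos 7: UCA -> S; peptide=MS
pos 10: UUA -> L; peptide=MSL
pos 13: AGU -> S; peptide=MSLS
pos 16: UGG -> W; peptide=MSLSW
pos 19: UAA -> STOP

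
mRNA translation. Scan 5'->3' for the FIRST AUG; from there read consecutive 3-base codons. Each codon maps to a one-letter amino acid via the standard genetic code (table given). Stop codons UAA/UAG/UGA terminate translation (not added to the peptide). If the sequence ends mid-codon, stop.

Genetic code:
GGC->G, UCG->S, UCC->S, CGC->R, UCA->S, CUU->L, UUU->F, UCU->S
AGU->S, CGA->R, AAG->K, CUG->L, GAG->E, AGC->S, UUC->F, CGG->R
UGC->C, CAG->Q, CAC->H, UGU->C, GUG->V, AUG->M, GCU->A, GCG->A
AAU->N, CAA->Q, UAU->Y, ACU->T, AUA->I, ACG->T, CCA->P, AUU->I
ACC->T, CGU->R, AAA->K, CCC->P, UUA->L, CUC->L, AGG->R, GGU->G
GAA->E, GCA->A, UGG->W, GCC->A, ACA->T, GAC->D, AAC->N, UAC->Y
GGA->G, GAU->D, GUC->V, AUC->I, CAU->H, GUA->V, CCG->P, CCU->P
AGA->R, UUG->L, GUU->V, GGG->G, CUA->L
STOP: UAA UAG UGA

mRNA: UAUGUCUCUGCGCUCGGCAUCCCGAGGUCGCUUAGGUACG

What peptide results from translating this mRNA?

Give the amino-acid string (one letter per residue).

start AUG at pos 1
pos 1: AUG -> M; peptide=M
pos 4: UCU -> S; peptide=MS
pos 7: CUG -> L; peptide=MSL
pos 10: CGC -> R; peptide=MSLR
pos 13: UCG -> S; peptide=MSLRS
pos 16: GCA -> A; peptide=MSLRSA
pos 19: UCC -> S; peptide=MSLRSAS
pos 22: CGA -> R; peptide=MSLRSASR
pos 25: GGU -> G; peptide=MSLRSASRG
pos 28: CGC -> R; peptide=MSLRSASRGR
pos 31: UUA -> L; peptide=MSLRSASRGRL
pos 34: GGU -> G; peptide=MSLRSASRGRLG
pos 37: ACG -> T; peptide=MSLRSASRGRLGT
pos 40: only 0 nt remain (<3), stop (end of mRNA)

Answer: MSLRSASRGRLGT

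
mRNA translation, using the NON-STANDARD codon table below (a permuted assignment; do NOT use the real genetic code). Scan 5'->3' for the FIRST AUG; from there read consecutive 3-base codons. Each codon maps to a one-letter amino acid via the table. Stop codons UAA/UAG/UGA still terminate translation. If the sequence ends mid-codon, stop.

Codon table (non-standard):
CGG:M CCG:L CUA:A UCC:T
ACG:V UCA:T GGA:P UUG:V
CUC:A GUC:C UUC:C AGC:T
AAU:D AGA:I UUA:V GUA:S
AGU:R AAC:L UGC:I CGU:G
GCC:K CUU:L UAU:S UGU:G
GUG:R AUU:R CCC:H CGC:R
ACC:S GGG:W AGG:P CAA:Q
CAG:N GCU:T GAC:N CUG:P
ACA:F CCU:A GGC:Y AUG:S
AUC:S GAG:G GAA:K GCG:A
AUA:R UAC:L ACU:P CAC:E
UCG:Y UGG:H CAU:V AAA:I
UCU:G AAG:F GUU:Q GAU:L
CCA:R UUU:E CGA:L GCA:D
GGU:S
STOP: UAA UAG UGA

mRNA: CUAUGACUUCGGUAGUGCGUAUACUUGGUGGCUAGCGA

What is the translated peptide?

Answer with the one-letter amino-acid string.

start AUG at pos 2
pos 2: AUG -> S; peptide=S
pos 5: ACU -> P; peptide=SP
pos 8: UCG -> Y; peptide=SPY
pos 11: GUA -> S; peptide=SPYS
pos 14: GUG -> R; peptide=SPYSR
pos 17: CGU -> G; peptide=SPYSRG
pos 20: AUA -> R; peptide=SPYSRGR
pos 23: CUU -> L; peptide=SPYSRGRL
pos 26: GGU -> S; peptide=SPYSRGRLS
pos 29: GGC -> Y; peptide=SPYSRGRLSY
pos 32: UAG -> STOP

Answer: SPYSRGRLSY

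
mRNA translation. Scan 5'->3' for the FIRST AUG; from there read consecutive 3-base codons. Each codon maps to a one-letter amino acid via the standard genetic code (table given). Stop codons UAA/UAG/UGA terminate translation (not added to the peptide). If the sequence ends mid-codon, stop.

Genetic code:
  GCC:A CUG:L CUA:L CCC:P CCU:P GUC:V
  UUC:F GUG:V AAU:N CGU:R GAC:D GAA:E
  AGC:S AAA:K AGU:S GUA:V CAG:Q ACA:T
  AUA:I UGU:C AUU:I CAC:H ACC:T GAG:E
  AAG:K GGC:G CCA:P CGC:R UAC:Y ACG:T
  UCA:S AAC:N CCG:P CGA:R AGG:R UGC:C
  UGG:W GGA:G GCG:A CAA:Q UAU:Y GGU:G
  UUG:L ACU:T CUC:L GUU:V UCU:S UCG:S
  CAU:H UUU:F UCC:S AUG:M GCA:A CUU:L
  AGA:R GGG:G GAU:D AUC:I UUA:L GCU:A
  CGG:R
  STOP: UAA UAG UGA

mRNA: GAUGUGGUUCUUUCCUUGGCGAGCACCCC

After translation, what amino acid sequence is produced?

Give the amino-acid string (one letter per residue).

Answer: MWFFPWRAP

Derivation:
start AUG at pos 1
pos 1: AUG -> M; peptide=M
pos 4: UGG -> W; peptide=MW
pos 7: UUC -> F; peptide=MWF
pos 10: UUU -> F; peptide=MWFF
pos 13: CCU -> P; peptide=MWFFP
pos 16: UGG -> W; peptide=MWFFPW
pos 19: CGA -> R; peptide=MWFFPWR
pos 22: GCA -> A; peptide=MWFFPWRA
pos 25: CCC -> P; peptide=MWFFPWRAP
pos 28: only 1 nt remain (<3), stop (end of mRNA)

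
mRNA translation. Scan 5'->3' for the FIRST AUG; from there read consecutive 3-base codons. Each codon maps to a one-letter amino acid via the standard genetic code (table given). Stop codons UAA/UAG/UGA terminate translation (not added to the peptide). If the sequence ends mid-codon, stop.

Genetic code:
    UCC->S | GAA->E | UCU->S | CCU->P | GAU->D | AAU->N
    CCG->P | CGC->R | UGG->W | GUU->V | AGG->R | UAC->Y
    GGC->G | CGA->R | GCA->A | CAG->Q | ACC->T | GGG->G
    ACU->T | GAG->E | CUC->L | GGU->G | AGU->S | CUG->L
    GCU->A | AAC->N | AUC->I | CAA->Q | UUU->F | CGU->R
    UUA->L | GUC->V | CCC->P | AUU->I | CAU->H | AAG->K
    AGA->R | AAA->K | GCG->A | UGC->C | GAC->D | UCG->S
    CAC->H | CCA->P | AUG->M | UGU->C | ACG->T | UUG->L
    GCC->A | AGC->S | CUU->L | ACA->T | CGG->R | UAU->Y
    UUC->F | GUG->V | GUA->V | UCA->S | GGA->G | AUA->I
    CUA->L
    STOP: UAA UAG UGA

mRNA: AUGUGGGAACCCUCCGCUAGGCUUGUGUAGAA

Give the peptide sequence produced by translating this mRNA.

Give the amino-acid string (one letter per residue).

start AUG at pos 0
pos 0: AUG -> M; peptide=M
pos 3: UGG -> W; peptide=MW
pos 6: GAA -> E; peptide=MWE
pos 9: CCC -> P; peptide=MWEP
pos 12: UCC -> S; peptide=MWEPS
pos 15: GCU -> A; peptide=MWEPSA
pos 18: AGG -> R; peptide=MWEPSAR
pos 21: CUU -> L; peptide=MWEPSARL
pos 24: GUG -> V; peptide=MWEPSARLV
pos 27: UAG -> STOP

Answer: MWEPSARLV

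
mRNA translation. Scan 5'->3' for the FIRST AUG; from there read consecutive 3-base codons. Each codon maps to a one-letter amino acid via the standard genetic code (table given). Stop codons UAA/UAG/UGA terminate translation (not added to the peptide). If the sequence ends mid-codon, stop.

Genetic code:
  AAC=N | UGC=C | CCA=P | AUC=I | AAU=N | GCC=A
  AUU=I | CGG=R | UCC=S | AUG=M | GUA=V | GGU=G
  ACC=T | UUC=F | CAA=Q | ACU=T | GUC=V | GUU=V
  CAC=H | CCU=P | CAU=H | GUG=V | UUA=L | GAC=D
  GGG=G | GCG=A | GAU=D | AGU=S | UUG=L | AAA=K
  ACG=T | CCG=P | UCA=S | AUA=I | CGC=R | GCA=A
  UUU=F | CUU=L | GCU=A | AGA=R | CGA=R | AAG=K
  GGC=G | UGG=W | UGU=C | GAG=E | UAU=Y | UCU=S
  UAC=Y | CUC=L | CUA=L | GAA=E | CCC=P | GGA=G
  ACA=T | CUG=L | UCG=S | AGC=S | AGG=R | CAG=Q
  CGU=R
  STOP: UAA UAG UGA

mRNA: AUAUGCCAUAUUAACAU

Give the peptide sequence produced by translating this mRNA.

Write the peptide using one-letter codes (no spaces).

Answer: MPY

Derivation:
start AUG at pos 2
pos 2: AUG -> M; peptide=M
pos 5: CCA -> P; peptide=MP
pos 8: UAU -> Y; peptide=MPY
pos 11: UAA -> STOP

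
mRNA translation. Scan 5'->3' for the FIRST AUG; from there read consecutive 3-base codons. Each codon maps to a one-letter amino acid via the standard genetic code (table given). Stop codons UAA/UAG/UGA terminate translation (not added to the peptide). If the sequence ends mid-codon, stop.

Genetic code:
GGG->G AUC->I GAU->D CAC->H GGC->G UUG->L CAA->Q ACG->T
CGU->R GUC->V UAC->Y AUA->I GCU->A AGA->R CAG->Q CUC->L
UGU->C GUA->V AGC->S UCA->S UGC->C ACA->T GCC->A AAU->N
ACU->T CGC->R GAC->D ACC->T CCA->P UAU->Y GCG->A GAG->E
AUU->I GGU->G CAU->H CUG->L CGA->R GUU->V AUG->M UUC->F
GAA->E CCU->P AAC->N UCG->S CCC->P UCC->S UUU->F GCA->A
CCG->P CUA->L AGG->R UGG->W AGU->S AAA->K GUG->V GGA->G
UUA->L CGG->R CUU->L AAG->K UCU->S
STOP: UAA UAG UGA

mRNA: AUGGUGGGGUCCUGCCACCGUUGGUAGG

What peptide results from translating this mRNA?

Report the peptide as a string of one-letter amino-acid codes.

start AUG at pos 0
pos 0: AUG -> M; peptide=M
pos 3: GUG -> V; peptide=MV
pos 6: GGG -> G; peptide=MVG
pos 9: UCC -> S; peptide=MVGS
pos 12: UGC -> C; peptide=MVGSC
pos 15: CAC -> H; peptide=MVGSCH
pos 18: CGU -> R; peptide=MVGSCHR
pos 21: UGG -> W; peptide=MVGSCHRW
pos 24: UAG -> STOP

Answer: MVGSCHRW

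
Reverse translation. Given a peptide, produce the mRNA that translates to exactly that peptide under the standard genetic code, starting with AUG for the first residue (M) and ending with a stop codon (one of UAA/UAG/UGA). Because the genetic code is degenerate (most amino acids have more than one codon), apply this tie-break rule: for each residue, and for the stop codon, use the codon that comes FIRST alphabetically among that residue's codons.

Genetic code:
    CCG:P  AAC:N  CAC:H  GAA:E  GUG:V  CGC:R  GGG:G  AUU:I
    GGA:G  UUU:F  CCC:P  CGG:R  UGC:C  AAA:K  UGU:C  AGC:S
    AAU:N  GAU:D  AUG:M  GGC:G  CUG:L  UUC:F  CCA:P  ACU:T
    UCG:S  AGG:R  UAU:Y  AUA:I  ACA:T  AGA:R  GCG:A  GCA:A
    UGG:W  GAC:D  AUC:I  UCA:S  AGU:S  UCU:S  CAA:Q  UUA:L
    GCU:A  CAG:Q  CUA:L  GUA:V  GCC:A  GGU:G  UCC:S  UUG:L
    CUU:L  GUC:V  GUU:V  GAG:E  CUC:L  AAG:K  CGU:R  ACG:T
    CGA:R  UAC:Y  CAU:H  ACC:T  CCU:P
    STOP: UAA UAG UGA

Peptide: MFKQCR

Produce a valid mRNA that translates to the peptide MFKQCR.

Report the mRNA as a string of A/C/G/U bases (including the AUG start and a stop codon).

Answer: mRNA: AUGUUCAAACAAUGCAGAUAA

Derivation:
residue 1: M -> AUG (start codon)
residue 2: F codons sorted = UUC,UUU -> pick first = UUC
residue 3: K codons sorted = AAA,AAG -> pick first = AAA
residue 4: Q codons sorted = CAA,CAG -> pick first = CAA
residue 5: C codons sorted = UGC,UGU -> pick first = UGC
residue 6: R codons sorted = AGA,AGG,CGA,CGC,CGG,CGU -> pick first = AGA
terminator: stop codons sorted = UAA,UAG,UGA -> pick first = UAA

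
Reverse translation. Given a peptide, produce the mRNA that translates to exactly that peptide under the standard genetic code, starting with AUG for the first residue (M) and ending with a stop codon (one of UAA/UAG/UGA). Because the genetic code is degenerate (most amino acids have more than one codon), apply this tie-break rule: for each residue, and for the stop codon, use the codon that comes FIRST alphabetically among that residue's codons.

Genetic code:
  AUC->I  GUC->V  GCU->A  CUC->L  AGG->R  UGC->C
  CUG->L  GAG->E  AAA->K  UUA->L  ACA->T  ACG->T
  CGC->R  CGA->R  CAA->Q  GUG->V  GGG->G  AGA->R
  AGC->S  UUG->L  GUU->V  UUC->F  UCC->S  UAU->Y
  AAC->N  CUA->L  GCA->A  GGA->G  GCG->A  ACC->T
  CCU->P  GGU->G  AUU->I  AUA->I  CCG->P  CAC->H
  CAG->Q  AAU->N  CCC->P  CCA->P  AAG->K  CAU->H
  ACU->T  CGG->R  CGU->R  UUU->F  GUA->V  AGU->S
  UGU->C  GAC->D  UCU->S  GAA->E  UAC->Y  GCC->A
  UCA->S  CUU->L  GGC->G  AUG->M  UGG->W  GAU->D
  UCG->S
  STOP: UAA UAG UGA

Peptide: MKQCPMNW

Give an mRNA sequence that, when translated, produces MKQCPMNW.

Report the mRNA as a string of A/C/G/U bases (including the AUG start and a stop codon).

Answer: mRNA: AUGAAACAAUGCCCAAUGAACUGGUAA

Derivation:
residue 1: M -> AUG (start codon)
residue 2: K codons sorted = AAA,AAG -> pick first = AAA
residue 3: Q codons sorted = CAA,CAG -> pick first = CAA
residue 4: C codons sorted = UGC,UGU -> pick first = UGC
residue 5: P codons sorted = CCA,CCC,CCG,CCU -> pick first = CCA
residue 6: M -> AUG (only codon)
residue 7: N codons sorted = AAC,AAU -> pick first = AAC
residue 8: W -> UGG (only codon)
terminator: stop codons sorted = UAA,UAG,UGA -> pick first = UAA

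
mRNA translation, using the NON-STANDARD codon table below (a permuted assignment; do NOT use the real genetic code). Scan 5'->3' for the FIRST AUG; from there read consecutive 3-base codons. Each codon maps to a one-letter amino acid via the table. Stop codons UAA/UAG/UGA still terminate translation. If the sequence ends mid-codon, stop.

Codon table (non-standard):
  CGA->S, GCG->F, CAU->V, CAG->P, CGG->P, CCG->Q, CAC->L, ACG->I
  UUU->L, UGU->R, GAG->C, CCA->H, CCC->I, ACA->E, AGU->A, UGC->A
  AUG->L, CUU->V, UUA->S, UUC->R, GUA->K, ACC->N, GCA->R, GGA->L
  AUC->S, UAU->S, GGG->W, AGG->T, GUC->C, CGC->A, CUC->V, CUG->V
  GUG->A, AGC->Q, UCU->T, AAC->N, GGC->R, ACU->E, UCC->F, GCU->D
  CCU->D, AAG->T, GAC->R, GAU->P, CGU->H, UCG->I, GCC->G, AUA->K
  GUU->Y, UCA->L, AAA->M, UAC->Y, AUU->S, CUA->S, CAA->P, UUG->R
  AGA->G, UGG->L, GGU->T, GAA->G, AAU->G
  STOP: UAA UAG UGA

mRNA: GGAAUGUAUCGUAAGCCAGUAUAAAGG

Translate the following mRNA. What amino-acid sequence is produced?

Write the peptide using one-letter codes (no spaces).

Answer: LSHTHK

Derivation:
start AUG at pos 3
pos 3: AUG -> L; peptide=L
pos 6: UAU -> S; peptide=LS
pos 9: CGU -> H; peptide=LSH
pos 12: AAG -> T; peptide=LSHT
pos 15: CCA -> H; peptide=LSHTH
pos 18: GUA -> K; peptide=LSHTHK
pos 21: UAA -> STOP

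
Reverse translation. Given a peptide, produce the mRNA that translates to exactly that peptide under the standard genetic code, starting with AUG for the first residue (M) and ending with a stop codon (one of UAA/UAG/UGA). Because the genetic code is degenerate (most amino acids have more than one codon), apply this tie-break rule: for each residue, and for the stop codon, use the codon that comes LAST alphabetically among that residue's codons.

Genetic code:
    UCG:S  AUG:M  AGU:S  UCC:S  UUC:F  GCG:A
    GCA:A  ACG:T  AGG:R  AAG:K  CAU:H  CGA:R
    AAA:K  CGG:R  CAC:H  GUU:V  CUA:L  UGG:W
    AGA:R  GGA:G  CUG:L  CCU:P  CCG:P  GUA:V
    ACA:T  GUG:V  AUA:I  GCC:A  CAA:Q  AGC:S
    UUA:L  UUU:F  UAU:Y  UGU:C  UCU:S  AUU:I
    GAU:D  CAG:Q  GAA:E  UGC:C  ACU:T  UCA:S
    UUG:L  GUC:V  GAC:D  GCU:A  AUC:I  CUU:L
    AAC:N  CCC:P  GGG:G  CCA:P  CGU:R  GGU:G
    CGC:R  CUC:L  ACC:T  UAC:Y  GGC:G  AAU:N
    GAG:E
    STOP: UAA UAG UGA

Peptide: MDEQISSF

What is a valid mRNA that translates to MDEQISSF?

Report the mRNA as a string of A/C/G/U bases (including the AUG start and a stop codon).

residue 1: M -> AUG (start codon)
residue 2: D codons sorted = GAC,GAU -> pick last = GAU
residue 3: E codons sorted = GAA,GAG -> pick last = GAG
residue 4: Q codons sorted = CAA,CAG -> pick last = CAG
residue 5: I codons sorted = AUA,AUC,AUU -> pick last = AUU
residue 6: S codons sorted = AGC,AGU,UCA,UCC,UCG,UCU -> pick last = UCU
residue 7: S codons sorted = AGC,AGU,UCA,UCC,UCG,UCU -> pick last = UCU
residue 8: F codons sorted = UUC,UUU -> pick last = UUU
terminator: stop codons sorted = UAA,UAG,UGA -> pick last = UGA

Answer: mRNA: AUGGAUGAGCAGAUUUCUUCUUUUUGA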